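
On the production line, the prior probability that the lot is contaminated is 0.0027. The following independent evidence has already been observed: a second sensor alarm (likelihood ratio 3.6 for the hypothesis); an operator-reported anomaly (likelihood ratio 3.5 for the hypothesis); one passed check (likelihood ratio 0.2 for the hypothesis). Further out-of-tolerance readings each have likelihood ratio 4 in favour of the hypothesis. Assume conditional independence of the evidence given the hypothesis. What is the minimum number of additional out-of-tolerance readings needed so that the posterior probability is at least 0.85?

Prior odds = 0.0027/0.9973 = 27/9973.
Combined Bayes factor of the evidence already in hand = 3.6 × 3.5 × 0.2 = 2.52.
Odds after that evidence = (27/9973) × 2.52 = 1701/249325.
Target odds = 0.85/0.15 = 17/3.
Need 4ⁿ ≥ 17/3 ÷ (1701/249325) = 4238525/5103.
4⁴ = 256 falls short of 4238525/5103 but 4⁵ = 1024 reaches it, so n = 5.

5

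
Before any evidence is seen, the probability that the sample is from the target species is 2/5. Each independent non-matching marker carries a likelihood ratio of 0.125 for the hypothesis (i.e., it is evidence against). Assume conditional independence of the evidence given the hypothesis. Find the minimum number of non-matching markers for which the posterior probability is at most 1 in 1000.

4

Prior odds = 0.4/0.6 = 2/3.
Likelihood ratio per non-matching marker = 0.125.
Target odds: 0.001 ÷ 0.999 = 1/999.
Need (2/3) × 0.125ⁿ ≤ 1/999, i.e. 0.125ⁿ ≤ 1/666.
0.125³ = 0.001953125 is still above 1/666 but 0.125⁴ = 1/4096 is at or below it, so n = 4.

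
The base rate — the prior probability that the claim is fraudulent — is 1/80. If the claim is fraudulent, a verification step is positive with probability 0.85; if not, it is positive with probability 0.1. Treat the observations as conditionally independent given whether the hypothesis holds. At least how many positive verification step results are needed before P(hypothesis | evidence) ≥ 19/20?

4

Prior odds: 0.0125 ÷ 0.9875 = 1/79.
Likelihood ratio of a positive = 0.85/0.1 = 8.5.
Target posterior odds = 0.95/0.05 = 19.
Require 8.5ⁿ ≥ 19 ÷ (1/79) = 1501.
8.5³ = 614.125 falls short of 1501 but 8.5⁴ = 5220.0625 reaches it, so n = 4.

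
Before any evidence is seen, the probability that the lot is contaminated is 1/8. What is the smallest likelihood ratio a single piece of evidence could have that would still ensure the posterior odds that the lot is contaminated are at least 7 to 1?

49

Prior odds = 0.125/0.875 = 1/7.
Target odds = 7.
Required Bayes factor = 7 ÷ (1/7) = 49.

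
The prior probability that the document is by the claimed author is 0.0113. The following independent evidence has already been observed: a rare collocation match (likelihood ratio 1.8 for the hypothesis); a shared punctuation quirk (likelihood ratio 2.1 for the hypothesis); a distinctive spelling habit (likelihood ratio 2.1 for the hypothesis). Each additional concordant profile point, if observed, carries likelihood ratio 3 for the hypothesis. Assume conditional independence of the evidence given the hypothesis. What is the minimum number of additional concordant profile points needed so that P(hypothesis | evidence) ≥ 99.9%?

9

Prior odds = 0.0113/0.9887 = 113/9887.
Combined Bayes factor of the evidence already in hand = 1.8 × 2.1 × 2.1 = 7.938.
Odds after that evidence = (113/9887) × 7.938 = 448497/4943500.
Target odds = 0.999/0.001 = 999.
Need 3ⁿ ≥ 999 ÷ (448497/4943500) = 182909500/16611.
3⁸ = 6561 falls short of 182909500/16611 but 3⁹ = 19683 reaches it, so n = 9.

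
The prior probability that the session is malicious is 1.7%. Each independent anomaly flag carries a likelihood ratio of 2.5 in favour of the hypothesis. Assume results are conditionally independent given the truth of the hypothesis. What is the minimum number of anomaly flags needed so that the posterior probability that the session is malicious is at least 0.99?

Prior odds: 0.017 ÷ 0.983 = 17/983.
Likelihood ratio per anomaly flag = 2.5.
Target odds: 0.99 ÷ 0.01 = 99.
Require 2.5ⁿ ≥ 99 ÷ (17/983) = 97317/17.
2.5⁹ = 1953125/512 falls short of 97317/17 but 2.5¹⁰ = 9765625/1024 reaches it, so n = 10.

10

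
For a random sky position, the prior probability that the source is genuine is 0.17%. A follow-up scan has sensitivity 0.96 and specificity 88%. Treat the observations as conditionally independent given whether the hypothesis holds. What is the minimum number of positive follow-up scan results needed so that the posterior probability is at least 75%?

4

Prior odds = 0.0017/0.9983 = 17/9983.
False-positive rate = 1 − 0.88 = 0.12; likelihood ratio of a positive = 0.96/0.12 = 8.
Target odds: 0.75 ÷ 0.25 = 3.
Need (17/9983) × 8ⁿ ≥ 3, i.e. 8ⁿ ≥ 29949/17.
8³ = 512 falls short of 29949/17 but 8⁴ = 4096 reaches it, so n = 4.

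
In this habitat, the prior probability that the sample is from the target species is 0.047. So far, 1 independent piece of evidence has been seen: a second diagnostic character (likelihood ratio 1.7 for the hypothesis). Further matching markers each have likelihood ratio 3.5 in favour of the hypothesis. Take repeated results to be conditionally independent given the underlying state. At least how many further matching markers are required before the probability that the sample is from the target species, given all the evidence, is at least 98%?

Prior odds = 0.047/0.953 = 47/953.
Bayes factor of the evidence already in hand = 1.7.
Odds after that evidence = (47/953) × 1.7 = 799/9530.
Target odds = 0.98/0.02 = 49.
Need 3.5ⁿ ≥ 49 ÷ (799/9530) = 466970/799.
3.5⁵ = 525.21875 falls short of 466970/799 but 3.5⁶ = 1838.265625 reaches it, so n = 6.

6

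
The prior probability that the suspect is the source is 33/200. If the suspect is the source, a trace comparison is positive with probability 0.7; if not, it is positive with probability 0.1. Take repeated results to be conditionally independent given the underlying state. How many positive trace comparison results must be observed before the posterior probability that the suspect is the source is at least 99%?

Prior odds: 0.165 ÷ 0.835 = 33/167.
Likelihood ratio of a positive = 0.7/0.1 = 7.
Target posterior odds = 0.99/0.01 = 99.
Require 7ⁿ ≥ 99 ÷ (33/167) = 501.
7³ = 343 falls short of 501 but 7⁴ = 2401 reaches it, so n = 4.

4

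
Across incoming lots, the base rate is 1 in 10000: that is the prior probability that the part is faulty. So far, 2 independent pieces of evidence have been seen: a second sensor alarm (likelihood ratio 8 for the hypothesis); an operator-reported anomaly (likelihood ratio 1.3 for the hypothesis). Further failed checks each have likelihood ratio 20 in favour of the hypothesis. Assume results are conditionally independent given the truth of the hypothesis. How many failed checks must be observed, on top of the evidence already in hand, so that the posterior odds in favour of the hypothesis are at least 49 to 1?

Prior odds = 0.0001/0.9999 = 1/9999.
Combined Bayes factor of the evidence already in hand = 8 × 1.3 = 10.4.
Odds after that evidence = (1/9999) × 10.4 = 52/49995.
Target odds = 49.
Need 20ⁿ ≥ 49 ÷ (52/49995) = 2449755/52.
20³ = 8000 falls short of 2449755/52 but 20⁴ = 160000 reaches it, so n = 4.

4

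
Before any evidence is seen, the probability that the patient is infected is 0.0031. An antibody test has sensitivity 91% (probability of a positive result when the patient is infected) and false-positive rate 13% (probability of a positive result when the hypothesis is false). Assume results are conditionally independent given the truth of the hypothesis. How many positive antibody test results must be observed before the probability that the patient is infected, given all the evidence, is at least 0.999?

Prior odds = 0.0031/0.9969 = 31/9969.
Likelihood ratio of a positive result = 0.91/0.13 = 7.
Target odds: 0.999 ÷ 0.001 = 999.
Require 7ⁿ ≥ 999 ÷ (31/9969) = 9959031/31.
7⁶ = 117649 falls short of 9959031/31 but 7⁷ = 823543 reaches it, so n = 7.

7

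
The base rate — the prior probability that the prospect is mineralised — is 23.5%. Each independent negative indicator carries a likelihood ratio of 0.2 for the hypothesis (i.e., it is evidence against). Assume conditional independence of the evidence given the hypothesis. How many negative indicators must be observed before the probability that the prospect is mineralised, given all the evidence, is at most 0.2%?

4

Prior odds: 0.235 ÷ 0.765 = 47/153.
Likelihood ratio per negative indicator = 0.2.
Target odds: 0.002 ÷ 0.998 = 1/499.
Need (47/153) × 0.2ⁿ ≤ 1/499, i.e. 0.2ⁿ ≤ 153/23453.
0.2³ = 0.008 is still above 153/23453 but 0.2⁴ = 0.0016 is at or below it, so n = 4.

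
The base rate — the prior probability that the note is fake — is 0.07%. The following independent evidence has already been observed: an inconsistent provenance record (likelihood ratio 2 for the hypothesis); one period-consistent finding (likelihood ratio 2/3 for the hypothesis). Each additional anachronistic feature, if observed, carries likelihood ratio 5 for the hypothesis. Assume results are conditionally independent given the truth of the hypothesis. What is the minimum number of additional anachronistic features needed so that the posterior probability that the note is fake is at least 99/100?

8

Prior odds = 0.0007/0.9993 = 7/9993.
Combined Bayes factor of the evidence already in hand = 2 × (2/3) = 4/3.
Odds after that evidence = (7/9993) × 4/3 = 28/29979.
Target odds = 0.99/0.01 = 99.
Need 5ⁿ ≥ 99 ÷ (28/29979) = 2967921/28.
5⁷ = 78125 falls short of 2967921/28 but 5⁸ = 390625 reaches it, so n = 8.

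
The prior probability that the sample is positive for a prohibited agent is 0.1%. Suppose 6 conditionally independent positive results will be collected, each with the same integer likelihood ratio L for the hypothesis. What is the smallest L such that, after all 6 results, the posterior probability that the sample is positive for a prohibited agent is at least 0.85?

Prior odds = 0.001/0.999 = 1/999.
Target odds = 0.85/0.15 = 17/3.
Need L⁶ ≥ 17/3 ÷ (1/999) = 5661.
4⁶ = 4096 < 5661 ≤ 15625 = 5⁶, so L = 5.

5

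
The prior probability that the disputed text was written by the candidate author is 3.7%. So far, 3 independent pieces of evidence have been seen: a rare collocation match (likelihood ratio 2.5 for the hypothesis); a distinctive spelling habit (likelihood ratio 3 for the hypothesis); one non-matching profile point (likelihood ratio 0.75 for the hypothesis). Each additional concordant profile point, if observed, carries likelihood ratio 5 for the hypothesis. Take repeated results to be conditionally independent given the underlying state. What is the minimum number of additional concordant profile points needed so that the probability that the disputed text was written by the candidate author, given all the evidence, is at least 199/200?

5

Prior odds = 0.037/0.963 = 37/963.
Combined Bayes factor of the evidence already in hand = 2.5 × 3 × 0.75 = 5.625.
Odds after that evidence = (37/963) × 5.625 = 185/856.
Target odds = 0.995/0.005 = 199.
Need 5ⁿ ≥ 199 ÷ (185/856) = 170344/185.
5⁴ = 625 falls short of 170344/185 but 5⁵ = 3125 reaches it, so n = 5.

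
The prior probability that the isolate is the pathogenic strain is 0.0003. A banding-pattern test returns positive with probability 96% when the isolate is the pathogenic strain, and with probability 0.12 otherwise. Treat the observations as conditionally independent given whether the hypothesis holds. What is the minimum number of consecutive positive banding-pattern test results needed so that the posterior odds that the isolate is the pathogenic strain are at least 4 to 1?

Prior odds: 0.0003 ÷ 0.9997 = 3/9997.
Likelihood ratio of a positive result = 0.96/0.12 = 8.
Target odds = 4.
Need (3/9997) × 8ⁿ ≥ 4, i.e. 8ⁿ ≥ 39988/3.
8⁴ = 4096 falls short of 39988/3 but 8⁵ = 32768 reaches it, so n = 5.

5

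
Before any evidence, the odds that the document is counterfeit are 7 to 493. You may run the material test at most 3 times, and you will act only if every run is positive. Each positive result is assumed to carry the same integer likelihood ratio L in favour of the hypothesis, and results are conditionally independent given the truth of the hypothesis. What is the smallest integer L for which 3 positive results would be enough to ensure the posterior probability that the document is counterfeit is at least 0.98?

Prior odds = 7/493.
Target odds = 0.98/0.02 = 49.
Need L³ ≥ 49 ÷ (7/493) = 3451.
15³ = 3375 < 3451 ≤ 4096 = 16³, so L = 16.

16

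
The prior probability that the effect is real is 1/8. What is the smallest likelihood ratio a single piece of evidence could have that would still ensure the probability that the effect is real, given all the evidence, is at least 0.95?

133

Prior odds = 0.125/0.875 = 1/7.
Target odds = 0.95/0.05 = 19.
Required Bayes factor = 19 ÷ (1/7) = 133.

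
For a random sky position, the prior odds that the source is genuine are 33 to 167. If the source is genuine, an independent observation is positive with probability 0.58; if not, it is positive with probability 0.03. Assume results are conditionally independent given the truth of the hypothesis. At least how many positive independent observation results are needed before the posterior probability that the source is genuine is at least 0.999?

3

Prior odds = 33/167.
Likelihood ratio of a positive = 0.58/0.03 = 58/3.
Target posterior odds = 0.999/0.001 = 999.
Require (58/3)ⁿ ≥ 999 ÷ (33/167) = 55611/11.
(58/3)² = 3364/9 falls short of 55611/11 but (58/3)³ = 195112/27 reaches it, so n = 3.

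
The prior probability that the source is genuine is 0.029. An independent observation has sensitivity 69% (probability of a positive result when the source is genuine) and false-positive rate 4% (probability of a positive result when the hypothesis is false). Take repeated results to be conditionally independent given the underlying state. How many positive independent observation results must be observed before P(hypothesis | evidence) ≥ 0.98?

3

Prior odds = 0.029/0.971 = 29/971.
Likelihood ratio of a positive result = 0.69/0.04 = 17.25.
Target odds: 0.98 ÷ 0.02 = 49.
Require 17.25ⁿ ≥ 49 ÷ (29/971) = 47579/29.
17.25² = 297.5625 falls short of 47579/29 but 17.25³ = 5132.953125 reaches it, so n = 3.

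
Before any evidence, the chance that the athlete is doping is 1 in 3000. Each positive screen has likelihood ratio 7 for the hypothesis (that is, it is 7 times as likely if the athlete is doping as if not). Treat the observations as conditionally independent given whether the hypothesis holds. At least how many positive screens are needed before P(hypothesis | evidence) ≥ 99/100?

7

Prior odds = (1/3000)/(2999/3000) = 1/2999.
Likelihood ratio per positive screen = 7.
Target posterior odds = 0.99/0.01 = 99.
Require 7ⁿ ≥ 99 ÷ (1/2999) = 296901.
7⁶ = 117649 falls short of 296901 but 7⁷ = 823543 reaches it, so n = 7.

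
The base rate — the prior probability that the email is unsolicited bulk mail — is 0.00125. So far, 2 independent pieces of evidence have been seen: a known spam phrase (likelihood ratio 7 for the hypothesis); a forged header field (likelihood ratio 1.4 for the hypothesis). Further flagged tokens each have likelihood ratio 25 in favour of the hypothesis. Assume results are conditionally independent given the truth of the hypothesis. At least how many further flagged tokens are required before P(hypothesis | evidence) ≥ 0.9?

3

Prior odds = 0.00125/0.99875 = 1/799.
Combined Bayes factor of the evidence already in hand = 7 × 1.4 = 9.8.
Odds after that evidence = (1/799) × 9.8 = 49/3995.
Target odds = 0.9/0.1 = 9.
Need 25ⁿ ≥ 9 ÷ (49/3995) = 35955/49.
25² = 625 falls short of 35955/49 but 25³ = 15625 reaches it, so n = 3.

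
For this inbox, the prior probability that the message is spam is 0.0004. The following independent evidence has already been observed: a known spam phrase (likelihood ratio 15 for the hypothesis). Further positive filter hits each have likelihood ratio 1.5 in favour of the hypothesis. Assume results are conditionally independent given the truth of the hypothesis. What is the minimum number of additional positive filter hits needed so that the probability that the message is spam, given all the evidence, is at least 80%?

17

Prior odds = 0.0004/0.9996 = 1/2499.
Bayes factor of the evidence already in hand = 15.
Odds after that evidence = (1/2499) × 15 = 5/833.
Target odds = 0.8/0.2 = 4.
Need 1.5ⁿ ≥ 4 ÷ (5/833) = 666.4.
1.5¹⁶ = 43046721/65536 falls short of 666.4 but 1.5¹⁷ = 129140163/131072 reaches it, so n = 17.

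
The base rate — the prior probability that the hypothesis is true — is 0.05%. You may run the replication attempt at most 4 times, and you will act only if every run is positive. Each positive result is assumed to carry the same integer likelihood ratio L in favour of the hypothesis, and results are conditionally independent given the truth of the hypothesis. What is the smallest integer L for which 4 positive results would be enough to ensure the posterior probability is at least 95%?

Prior odds = 0.0005/0.9995 = 1/1999.
Target odds = 0.95/0.05 = 19.
Need L⁴ ≥ 19 ÷ (1/1999) = 37981.
13⁴ = 28561 < 37981 ≤ 38416 = 14⁴, so L = 14.

14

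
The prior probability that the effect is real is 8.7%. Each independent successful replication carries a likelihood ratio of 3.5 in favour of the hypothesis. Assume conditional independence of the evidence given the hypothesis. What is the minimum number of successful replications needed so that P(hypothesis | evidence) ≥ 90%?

4

Prior odds = 0.087/0.913 = 87/913.
Likelihood ratio per successful replication = 3.5.
Target posterior odds = 0.9/0.1 = 9.
Require 3.5ⁿ ≥ 9 ÷ (87/913) = 2739/29.
3.5³ = 42.875 falls short of 2739/29 but 3.5⁴ = 150.0625 reaches it, so n = 4.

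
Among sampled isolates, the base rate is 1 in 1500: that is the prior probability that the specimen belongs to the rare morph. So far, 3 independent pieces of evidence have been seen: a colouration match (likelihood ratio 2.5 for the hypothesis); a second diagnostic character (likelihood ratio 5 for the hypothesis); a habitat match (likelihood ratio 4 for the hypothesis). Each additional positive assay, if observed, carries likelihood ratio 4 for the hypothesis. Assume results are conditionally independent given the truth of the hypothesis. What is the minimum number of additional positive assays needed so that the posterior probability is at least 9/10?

Prior odds = (1/1500)/(1499/1500) = 1/1499.
Combined Bayes factor of the evidence already in hand = 2.5 × 5 × 4 = 50.
Odds after that evidence = (1/1499) × 50 = 50/1499.
Target odds = 0.9/0.1 = 9.
Need 4ⁿ ≥ 9 ÷ (50/1499) = 269.82.
4⁴ = 256 falls short of 269.82 but 4⁵ = 1024 reaches it, so n = 5.

5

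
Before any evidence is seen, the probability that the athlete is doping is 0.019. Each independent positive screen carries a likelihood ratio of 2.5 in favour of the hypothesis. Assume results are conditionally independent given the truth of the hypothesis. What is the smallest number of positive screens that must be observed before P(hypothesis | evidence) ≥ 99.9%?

12

Prior odds: 0.019 ÷ 0.981 = 19/981.
Likelihood ratio per positive screen = 2.5.
Target posterior odds = 0.999/0.001 = 999.
Need (19/981) × 2.5ⁿ ≥ 999, i.e. 2.5ⁿ ≥ 980019/19.
2.5¹¹ = 48828125/2048 falls short of 980019/19 but 2.5¹² = 244140625/4096 reaches it, so n = 12.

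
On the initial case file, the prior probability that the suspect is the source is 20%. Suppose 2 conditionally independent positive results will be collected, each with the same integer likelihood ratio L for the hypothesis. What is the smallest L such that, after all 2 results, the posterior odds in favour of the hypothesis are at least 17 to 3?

Prior odds = 0.2/0.8 = 0.25.
Target odds = 17/3.
Need L² ≥ 17/3 ÷ 0.25 = 68/3.
4² = 16 < 68/3 ≤ 25 = 5², so L = 5.

5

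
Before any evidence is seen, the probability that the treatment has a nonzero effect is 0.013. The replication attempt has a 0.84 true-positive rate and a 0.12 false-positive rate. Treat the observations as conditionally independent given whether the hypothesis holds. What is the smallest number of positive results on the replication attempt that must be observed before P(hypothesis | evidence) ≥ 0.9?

4

Prior odds: 0.013 ÷ 0.987 = 13/987.
Likelihood ratio of a positive result = 0.84/0.12 = 7.
Target posterior odds = 0.9/0.1 = 9.
Need (13/987) × 7ⁿ ≥ 9, i.e. 7ⁿ ≥ 8883/13.
7³ = 343 falls short of 8883/13 but 7⁴ = 2401 reaches it, so n = 4.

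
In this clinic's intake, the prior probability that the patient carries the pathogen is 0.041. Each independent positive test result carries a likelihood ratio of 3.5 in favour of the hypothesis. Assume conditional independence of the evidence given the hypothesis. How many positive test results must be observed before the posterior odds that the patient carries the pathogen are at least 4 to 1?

Prior odds: 0.041 ÷ 0.959 = 41/959.
Likelihood ratio per positive test result = 3.5.
Target odds = 4.
Require 3.5ⁿ ≥ 4 ÷ (41/959) = 3836/41.
3.5³ = 42.875 falls short of 3836/41 but 3.5⁴ = 150.0625 reaches it, so n = 4.

4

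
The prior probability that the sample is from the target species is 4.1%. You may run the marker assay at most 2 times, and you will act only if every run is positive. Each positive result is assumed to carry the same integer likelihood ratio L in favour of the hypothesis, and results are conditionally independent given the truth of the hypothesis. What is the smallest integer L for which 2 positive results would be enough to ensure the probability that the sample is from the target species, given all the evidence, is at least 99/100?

Prior odds = 0.041/0.959 = 41/959.
Target odds = 0.99/0.01 = 99.
Need L² ≥ 99 ÷ (41/959) = 94941/41.
48² = 2304 < 94941/41 ≤ 2401 = 49², so L = 49.

49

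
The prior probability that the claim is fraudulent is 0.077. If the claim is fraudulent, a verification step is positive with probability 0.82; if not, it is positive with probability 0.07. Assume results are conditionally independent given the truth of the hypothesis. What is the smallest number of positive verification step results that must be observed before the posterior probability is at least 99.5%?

4

Prior odds = 0.077/0.923 = 77/923.
Likelihood ratio of a positive = 0.82/0.07 = 82/7.
Target odds: 0.995 ÷ 0.005 = 199.
Need (77/923) × (82/7)ⁿ ≥ 199, i.e. (82/7)ⁿ ≥ 183677/77.
(82/7)³ = 551368/343 falls short of 183677/77 but (82/7)⁴ = 45212176/2401 reaches it, so n = 4.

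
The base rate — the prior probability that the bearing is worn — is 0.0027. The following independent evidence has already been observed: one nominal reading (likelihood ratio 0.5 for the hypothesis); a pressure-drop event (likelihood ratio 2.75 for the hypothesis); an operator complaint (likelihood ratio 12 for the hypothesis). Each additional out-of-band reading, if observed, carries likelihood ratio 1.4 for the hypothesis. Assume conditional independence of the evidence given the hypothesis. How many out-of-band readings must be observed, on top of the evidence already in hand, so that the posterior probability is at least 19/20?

18

Prior odds = 0.0027/0.9973 = 27/9973.
Combined Bayes factor of the evidence already in hand = 0.5 × 2.75 × 12 = 16.5.
Odds after that evidence = (27/9973) × 16.5 = 891/19946.
Target odds = 0.95/0.05 = 19.
Need 1.4ⁿ ≥ 19 ÷ (891/19946) = 378974/891.
1.4¹⁷ ≈304.913 falls short of 378974/891 but 1.4¹⁸ ≈426.879 reaches it, so n = 18.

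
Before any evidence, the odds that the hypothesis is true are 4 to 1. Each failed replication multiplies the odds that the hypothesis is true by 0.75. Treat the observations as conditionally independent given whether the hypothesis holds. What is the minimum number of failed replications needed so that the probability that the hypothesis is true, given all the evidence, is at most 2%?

19

Prior odds = 4.
Likelihood ratio per failed replication = 0.75.
Target odds: 0.02 ÷ 0.98 = 1/49.
Require 0.75ⁿ ≤ 1/49 ÷ 4 = 1/196.
0.75¹⁸ ≈0.00563771 is still above 1/196 but 0.75¹⁹ ≈0.00422828 is at or below it, so n = 19.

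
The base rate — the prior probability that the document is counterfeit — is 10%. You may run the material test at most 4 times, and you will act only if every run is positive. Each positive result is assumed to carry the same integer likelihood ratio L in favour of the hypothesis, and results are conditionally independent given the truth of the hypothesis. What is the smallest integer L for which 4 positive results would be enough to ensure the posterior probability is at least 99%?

Prior odds = 0.1/0.9 = 1/9.
Target odds = 0.99/0.01 = 99.
Need L⁴ ≥ 99 ÷ (1/9) = 891.
5⁴ = 625 < 891 ≤ 1296 = 6⁴, so L = 6.

6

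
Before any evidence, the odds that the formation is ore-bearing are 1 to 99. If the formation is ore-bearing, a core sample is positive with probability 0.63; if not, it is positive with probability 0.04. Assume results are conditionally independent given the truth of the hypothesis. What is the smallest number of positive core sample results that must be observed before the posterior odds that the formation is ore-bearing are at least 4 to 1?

3

Prior odds = 1/99.
Likelihood ratio of a positive = 0.63/0.04 = 15.75.
Target odds = 4.
Need (1/99) × 15.75ⁿ ≥ 4, i.e. 15.75ⁿ ≥ 396.
15.75² = 248.0625 falls short of 396 but 15.75³ = 3906.984375 reaches it, so n = 3.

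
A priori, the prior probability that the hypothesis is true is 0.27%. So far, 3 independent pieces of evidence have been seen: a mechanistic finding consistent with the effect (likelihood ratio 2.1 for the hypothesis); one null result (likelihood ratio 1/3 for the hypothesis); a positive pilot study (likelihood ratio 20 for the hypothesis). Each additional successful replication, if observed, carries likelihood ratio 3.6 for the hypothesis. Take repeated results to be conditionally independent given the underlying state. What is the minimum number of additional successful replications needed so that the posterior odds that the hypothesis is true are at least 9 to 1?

5

Prior odds = 0.0027/0.9973 = 27/9973.
Combined Bayes factor of the evidence already in hand = 2.1 × (1/3) × 20 = 14.
Odds after that evidence = (27/9973) × 14 = 378/9973.
Target odds = 9.
Need 3.6ⁿ ≥ 9 ÷ (378/9973) = 9973/42.
3.6⁴ = 167.9616 falls short of 9973/42 but 3.6⁵ = 604.66176 reaches it, so n = 5.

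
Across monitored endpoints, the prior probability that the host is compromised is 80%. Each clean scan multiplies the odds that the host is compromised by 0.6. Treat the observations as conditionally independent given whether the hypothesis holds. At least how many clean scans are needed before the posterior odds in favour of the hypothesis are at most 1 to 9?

Prior odds: 0.8 ÷ 0.2 = 4.
Likelihood ratio per clean scan = 0.6.
Target odds = 1/9.
Require 0.6ⁿ ≤ 1/9 ÷ 4 = 1/36.
0.6⁷ = 2187/78125 is still above 1/36 but 0.6⁸ = 6561/390625 is at or below it, so n = 8.

8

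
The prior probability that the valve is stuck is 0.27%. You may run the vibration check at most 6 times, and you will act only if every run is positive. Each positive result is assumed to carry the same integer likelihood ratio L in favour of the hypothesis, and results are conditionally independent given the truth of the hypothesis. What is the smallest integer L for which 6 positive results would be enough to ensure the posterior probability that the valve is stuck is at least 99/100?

Prior odds = 0.0027/0.9973 = 27/9973.
Target odds = 0.99/0.01 = 99.
Need L⁶ ≥ 99 ÷ (27/9973) = 109703/3.
5⁶ = 15625 < 109703/3 ≤ 46656 = 6⁶, so L = 6.

6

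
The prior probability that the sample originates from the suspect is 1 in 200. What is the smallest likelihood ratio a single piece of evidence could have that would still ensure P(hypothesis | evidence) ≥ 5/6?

Prior odds = 0.005/0.995 = 1/199.
Target odds = (5/6)/(1/6) = 5.
Required Bayes factor = 5 ÷ (1/199) = 995.

995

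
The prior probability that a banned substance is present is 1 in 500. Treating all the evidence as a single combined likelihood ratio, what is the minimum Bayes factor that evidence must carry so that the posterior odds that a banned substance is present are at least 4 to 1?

1996

Prior odds = 0.002/0.998 = 1/499.
Target odds = 4.
Required Bayes factor = 4 ÷ (1/499) = 1996.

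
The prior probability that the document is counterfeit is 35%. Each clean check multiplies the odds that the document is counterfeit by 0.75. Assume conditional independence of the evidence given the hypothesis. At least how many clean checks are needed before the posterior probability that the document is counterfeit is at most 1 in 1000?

Prior odds: 0.35 ÷ 0.65 = 7/13.
Likelihood ratio per clean check = 0.75.
Target posterior odds = 0.001/0.999 = 1/999.
Need (7/13) × 0.75ⁿ ≤ 1/999, i.e. 0.75ⁿ ≤ 13/6993.
0.75²¹ ≈0.00237841 is still above 13/6993 but 0.75²² ≈0.00178381 is at or below it, so n = 22.

22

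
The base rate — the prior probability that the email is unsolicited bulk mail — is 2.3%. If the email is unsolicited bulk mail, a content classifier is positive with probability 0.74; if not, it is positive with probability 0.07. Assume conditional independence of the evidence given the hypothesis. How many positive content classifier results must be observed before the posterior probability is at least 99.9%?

5

Prior odds = 0.023/0.977 = 23/977.
Likelihood ratio of a positive = 0.74/0.07 = 74/7.
Target posterior odds = 0.999/0.001 = 999.
Require (74/7)ⁿ ≥ 999 ÷ (23/977) = 976023/23.
(74/7)⁴ = 29986576/2401 falls short of 976023/23 but (74/7)⁵ ≈132029 reaches it, so n = 5.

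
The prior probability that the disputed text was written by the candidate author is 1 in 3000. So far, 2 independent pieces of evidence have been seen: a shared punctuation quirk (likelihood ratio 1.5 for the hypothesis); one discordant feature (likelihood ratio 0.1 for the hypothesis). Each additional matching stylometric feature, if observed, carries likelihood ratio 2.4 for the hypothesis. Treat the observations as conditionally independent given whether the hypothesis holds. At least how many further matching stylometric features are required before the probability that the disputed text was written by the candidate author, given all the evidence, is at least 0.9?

Prior odds = (1/3000)/(2999/3000) = 1/2999.
Combined Bayes factor of the evidence already in hand = 1.5 × 0.1 = 0.15.
Odds after that evidence = (1/2999) × 0.15 = 3/59980.
Target odds = 0.9/0.1 = 9.
Need 2.4ⁿ ≥ 9 ÷ (3/59980) = 179940.
2.4¹³ ≈87648.8 falls short of 179940 but 2.4¹⁴ ≈210357 reaches it, so n = 14.

14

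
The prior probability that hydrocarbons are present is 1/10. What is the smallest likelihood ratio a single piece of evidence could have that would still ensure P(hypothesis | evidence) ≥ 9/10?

Prior odds = 0.1/0.9 = 1/9.
Target odds = 0.9/0.1 = 9.
Required Bayes factor = 9 ÷ (1/9) = 81.

81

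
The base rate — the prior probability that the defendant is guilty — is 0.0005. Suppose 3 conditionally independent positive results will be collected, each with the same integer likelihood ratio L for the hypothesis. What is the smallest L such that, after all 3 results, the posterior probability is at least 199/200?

Prior odds = 0.0005/0.9995 = 1/1999.
Target odds = 0.995/0.005 = 199.
Need L³ ≥ 199 ÷ (1/1999) = 397801.
73³ = 389017 < 397801 ≤ 405224 = 74³, so L = 74.

74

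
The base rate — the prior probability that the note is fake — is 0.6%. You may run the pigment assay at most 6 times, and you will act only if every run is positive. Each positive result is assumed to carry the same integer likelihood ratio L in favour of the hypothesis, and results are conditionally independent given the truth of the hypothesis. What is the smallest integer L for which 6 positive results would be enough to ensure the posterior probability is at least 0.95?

Prior odds = 0.006/0.994 = 3/497.
Target odds = 0.95/0.05 = 19.
Need L⁶ ≥ 19 ÷ (3/497) = 9443/3.
3⁶ = 729 < 9443/3 ≤ 4096 = 4⁶, so L = 4.

4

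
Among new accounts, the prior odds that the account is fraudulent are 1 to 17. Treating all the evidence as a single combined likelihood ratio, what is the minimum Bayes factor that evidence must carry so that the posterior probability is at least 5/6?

Prior odds = 1/17.
Target odds = (5/6)/(1/6) = 5.
Required Bayes factor = 5 ÷ (1/17) = 85.

85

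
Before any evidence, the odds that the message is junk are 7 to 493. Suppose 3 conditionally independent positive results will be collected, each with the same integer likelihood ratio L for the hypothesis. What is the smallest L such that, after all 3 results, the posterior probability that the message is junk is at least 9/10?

9

Prior odds = 7/493.
Target odds = 0.9/0.1 = 9.
Need L³ ≥ 9 ÷ (7/493) = 4437/7.
8³ = 512 < 4437/7 ≤ 729 = 9³, so L = 9.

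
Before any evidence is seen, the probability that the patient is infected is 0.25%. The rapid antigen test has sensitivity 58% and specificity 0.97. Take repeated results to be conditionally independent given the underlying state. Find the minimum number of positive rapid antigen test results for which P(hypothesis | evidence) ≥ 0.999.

5

Prior odds: 0.0025 ÷ 0.9975 = 1/399.
False-positive rate = 1 − 0.97 = 0.03; likelihood ratio of a positive = 0.58/0.03 = 58/3.
Target odds: 0.999 ÷ 0.001 = 999.
Require (58/3)ⁿ ≥ 999 ÷ (1/399) = 398601.
(58/3)⁴ = 11316496/81 falls short of 398601 but (58/3)⁵ = 656356768/243 reaches it, so n = 5.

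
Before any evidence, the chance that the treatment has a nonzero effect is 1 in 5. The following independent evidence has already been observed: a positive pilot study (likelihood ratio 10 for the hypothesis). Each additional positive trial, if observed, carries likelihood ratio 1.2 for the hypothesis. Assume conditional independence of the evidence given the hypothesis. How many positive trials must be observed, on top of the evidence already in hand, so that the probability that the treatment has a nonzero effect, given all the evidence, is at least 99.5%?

25

Prior odds = 0.2/0.8 = 0.25.
Bayes factor of the evidence already in hand = 10.
Odds after that evidence = 0.25 × 10 = 2.5.
Target odds = 0.995/0.005 = 199.
Need 1.2ⁿ ≥ 199 ÷ 2.5 = 79.6.
1.2²⁴ ≈79.4968 falls short of 79.6 but 1.2²⁵ ≈95.3962 reaches it, so n = 25.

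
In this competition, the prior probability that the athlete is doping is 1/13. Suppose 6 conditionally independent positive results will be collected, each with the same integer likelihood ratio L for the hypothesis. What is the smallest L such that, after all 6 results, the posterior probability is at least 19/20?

Prior odds = (1/13)/(12/13) = 1/12.
Target odds = 0.95/0.05 = 19.
Need L⁶ ≥ 19 ÷ (1/12) = 228.
2⁶ = 64 < 228 ≤ 729 = 3⁶, so L = 3.

3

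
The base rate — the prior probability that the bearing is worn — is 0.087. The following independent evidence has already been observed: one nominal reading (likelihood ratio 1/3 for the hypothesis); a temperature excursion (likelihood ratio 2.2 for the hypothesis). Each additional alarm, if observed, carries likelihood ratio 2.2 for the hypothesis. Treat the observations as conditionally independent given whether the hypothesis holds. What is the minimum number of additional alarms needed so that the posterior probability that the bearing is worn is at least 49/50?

9

Prior odds = 0.087/0.913 = 87/913.
Combined Bayes factor of the evidence already in hand = (1/3) × 2.2 = 11/15.
Odds after that evidence = (87/913) × 11/15 = 29/415.
Target odds = 0.98/0.02 = 49.
Need 2.2ⁿ ≥ 49 ÷ (29/415) = 20335/29.
2.2⁸ = 214358881/390625 falls short of 20335/29 but 2.2⁹ ≈1207.27 reaches it, so n = 9.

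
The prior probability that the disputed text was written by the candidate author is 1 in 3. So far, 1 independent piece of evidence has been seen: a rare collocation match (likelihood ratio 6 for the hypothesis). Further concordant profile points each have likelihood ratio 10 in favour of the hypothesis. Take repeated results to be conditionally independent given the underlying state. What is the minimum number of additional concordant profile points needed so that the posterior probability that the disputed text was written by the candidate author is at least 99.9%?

Prior odds = (1/3)/(2/3) = 0.5.
Bayes factor of the evidence already in hand = 6.
Odds after that evidence = 0.5 × 6 = 3.
Target odds = 0.999/0.001 = 999.
Need 10ⁿ ≥ 999 ÷ 3 = 333.
10² = 100 falls short of 333 but 10³ = 1000 reaches it, so n = 3.

3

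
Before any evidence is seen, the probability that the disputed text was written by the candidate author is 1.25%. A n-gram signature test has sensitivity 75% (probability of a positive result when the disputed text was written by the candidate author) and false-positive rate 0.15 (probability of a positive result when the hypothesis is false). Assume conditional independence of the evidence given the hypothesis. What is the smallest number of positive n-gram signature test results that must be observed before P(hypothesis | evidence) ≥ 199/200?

7

Prior odds: 0.0125 ÷ 0.9875 = 1/79.
Likelihood ratio of a positive result = 0.75/0.15 = 5.
Target posterior odds = 0.995/0.005 = 199.
Require 5ⁿ ≥ 199 ÷ (1/79) = 15721.
5⁶ = 15625 falls short of 15721 but 5⁷ = 78125 reaches it, so n = 7.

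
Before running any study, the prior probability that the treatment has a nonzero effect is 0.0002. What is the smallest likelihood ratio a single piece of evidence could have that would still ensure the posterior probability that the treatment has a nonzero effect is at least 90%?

44991

Prior odds = 0.0002/0.9998 = 1/4999.
Target odds = 0.9/0.1 = 9.
Required Bayes factor = 9 ÷ (1/4999) = 44991.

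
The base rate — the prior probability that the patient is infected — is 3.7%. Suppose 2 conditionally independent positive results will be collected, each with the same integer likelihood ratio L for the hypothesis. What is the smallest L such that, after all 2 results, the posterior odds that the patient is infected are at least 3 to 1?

Prior odds = 0.037/0.963 = 37/963.
Target odds = 3.
Need L² ≥ 3 ÷ (37/963) = 2889/37.
8² = 64 < 2889/37 ≤ 81 = 9², so L = 9.

9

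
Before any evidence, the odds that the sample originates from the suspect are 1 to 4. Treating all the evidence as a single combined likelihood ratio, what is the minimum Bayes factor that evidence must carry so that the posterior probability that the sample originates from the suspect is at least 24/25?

Prior odds = 0.25.
Target odds = 0.96/0.04 = 24.
Required Bayes factor = 24 ÷ 0.25 = 96.

96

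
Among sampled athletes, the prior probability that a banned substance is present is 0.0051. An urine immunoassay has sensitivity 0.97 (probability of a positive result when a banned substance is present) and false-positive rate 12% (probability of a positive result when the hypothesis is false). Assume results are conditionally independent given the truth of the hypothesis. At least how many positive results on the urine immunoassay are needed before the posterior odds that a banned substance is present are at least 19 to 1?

Prior odds: 0.0051 ÷ 0.9949 = 51/9949.
Likelihood ratio of a positive result = 0.97/0.12 = 97/12.
Target odds = 19.
Require (97/12)ⁿ ≥ 19 ÷ (51/9949) = 189031/51.
(97/12)³ = 912673/1728 falls short of 189031/51 but (97/12)⁴ = 88529281/20736 reaches it, so n = 4.

4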